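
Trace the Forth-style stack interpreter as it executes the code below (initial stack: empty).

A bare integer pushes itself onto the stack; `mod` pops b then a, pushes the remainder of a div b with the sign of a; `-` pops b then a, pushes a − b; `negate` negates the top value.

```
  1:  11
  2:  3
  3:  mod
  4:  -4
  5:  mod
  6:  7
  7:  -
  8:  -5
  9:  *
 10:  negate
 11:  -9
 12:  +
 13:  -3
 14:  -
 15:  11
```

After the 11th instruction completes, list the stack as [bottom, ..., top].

[-25, -9]

11     -> 11
3      -> 11 3
mod    -> 2
-4     -> 2 -4
mod    -> 2
7      -> 2 7
-      -> -5
-5     -> -5 -5
*      -> 25
negate -> -25
-9     -> -25 -9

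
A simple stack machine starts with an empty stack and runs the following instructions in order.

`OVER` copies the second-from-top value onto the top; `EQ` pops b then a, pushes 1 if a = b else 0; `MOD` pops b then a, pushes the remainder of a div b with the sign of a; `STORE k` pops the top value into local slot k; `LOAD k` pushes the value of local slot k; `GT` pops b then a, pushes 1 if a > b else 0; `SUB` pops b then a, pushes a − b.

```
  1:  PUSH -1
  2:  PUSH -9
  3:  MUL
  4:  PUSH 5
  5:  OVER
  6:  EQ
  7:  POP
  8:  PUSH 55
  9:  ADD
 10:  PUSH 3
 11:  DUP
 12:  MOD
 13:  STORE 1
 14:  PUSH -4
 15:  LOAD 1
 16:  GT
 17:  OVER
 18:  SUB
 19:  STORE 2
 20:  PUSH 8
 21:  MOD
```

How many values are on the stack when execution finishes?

1

PUSH -1 → [-1]
PUSH -9 → [-1, -9]
MUL     → [9]
PUSH 5  → [9, 5]
OVER    → [9, 5, 9]
EQ      → [9, 0]
POP     → [9]
PUSH 55 → [9, 55]
ADD     → [64]
PUSH 3  → [64, 3]
DUP     → [64, 3, 3]
MOD     → [64, 0]
STORE 1 → [64]
PUSH -4 → [64, -4]
LOAD 1  → [64, -4, 0]
GT      → [64, 0]
OVER    → [64, 0, 64]
SUB     → [64, -64]
STORE 2 → [64]
PUSH 8  → [64, 8]
MOD     → [0]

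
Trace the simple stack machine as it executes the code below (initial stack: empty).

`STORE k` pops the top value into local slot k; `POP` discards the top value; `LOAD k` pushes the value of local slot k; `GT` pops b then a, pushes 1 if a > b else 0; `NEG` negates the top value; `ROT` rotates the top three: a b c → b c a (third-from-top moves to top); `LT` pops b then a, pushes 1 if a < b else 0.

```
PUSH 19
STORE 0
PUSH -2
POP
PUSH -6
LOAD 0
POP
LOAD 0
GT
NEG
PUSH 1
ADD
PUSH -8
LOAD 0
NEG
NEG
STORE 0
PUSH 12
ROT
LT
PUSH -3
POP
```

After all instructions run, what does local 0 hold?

19

PUSH 19 -> 19
STORE 0 -> (empty)
PUSH -2 -> -2
POP     -> (empty)
PUSH -6 -> -6
LOAD 0  -> -6 19
POP     -> -6
LOAD 0  -> -6 19
GT      -> 0
NEG     -> 0
PUSH 1  -> 0 1
ADD     -> 1
PUSH -8 -> 1 -8
LOAD 0  -> 1 -8 19
NEG     -> 1 -8 -19
NEG     -> 1 -8 19
STORE 0 -> 1 -8
PUSH 12 -> 1 -8 12
ROT     -> -8 12 1
LT      -> -8 0
PUSH -3 -> -8 0 -3
POP     -> -8 0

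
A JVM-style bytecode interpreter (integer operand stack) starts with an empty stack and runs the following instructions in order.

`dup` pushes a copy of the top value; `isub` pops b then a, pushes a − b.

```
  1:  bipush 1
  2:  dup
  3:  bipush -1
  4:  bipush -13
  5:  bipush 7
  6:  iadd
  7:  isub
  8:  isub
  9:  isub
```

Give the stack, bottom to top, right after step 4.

[1, 1, -1, -13]

bipush 1    1
dup         1 1
bipush -1   1 1 -1
bipush -13  1 1 -1 -13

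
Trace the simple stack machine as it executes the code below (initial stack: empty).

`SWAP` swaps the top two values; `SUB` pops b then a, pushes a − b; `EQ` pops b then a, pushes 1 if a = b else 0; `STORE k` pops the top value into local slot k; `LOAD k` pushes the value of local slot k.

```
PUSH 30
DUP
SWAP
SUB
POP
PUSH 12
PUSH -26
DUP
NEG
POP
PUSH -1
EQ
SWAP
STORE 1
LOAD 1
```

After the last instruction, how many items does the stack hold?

2

PUSH 30  → [30]
DUP      → [30, 30]
SWAP     → [30, 30]
SUB      → [0]
POP      → []
PUSH 12  → [12]
PUSH -26 → [12, -26]
DUP      → [12, -26, -26]
NEG      → [12, -26, 26]
POP      → [12, -26]
PUSH -1  → [12, -26, -1]
EQ       → [12, 0]
SWAP     → [0, 12]
STORE 1  → [0]
LOAD 1   → [0, 12]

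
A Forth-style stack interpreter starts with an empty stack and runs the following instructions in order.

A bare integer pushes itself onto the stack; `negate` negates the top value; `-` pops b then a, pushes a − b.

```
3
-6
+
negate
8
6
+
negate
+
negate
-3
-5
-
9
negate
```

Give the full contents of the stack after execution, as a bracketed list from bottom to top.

3      → 3
-6     → 3 -6
+      → -3
negate → 3
8      → 3 8
6      → 3 8 6
+      → 3 14
negate → 3 -14
+      → -11
negate → 11
-3     → 11 -3
-5     → 11 -3 -5
-      → 11 2
9      → 11 2 9
negate → 11 2 -9

[11, 2, -9]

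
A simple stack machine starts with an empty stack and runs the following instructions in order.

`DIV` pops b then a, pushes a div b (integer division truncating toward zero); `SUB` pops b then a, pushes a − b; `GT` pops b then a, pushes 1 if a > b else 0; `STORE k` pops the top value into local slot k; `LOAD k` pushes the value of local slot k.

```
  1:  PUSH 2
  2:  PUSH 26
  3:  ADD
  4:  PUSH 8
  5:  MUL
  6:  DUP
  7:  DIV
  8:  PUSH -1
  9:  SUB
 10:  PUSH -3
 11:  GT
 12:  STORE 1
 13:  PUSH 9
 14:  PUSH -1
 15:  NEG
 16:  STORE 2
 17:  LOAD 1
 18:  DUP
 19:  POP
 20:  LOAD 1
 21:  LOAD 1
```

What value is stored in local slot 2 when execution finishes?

PUSH 2   [2]
PUSH 26  [2, 26]
ADD      [28]
PUSH 8   [28, 8]
MUL      [224]
DUP      [224, 224]
DIV      [1]
PUSH -1  [1, -1]
SUB      [2]
PUSH -3  [2, -3]
GT       [1]
STORE 1  []
PUSH 9   [9]
PUSH -1  [9, -1]
NEG      [9, 1]
STORE 2  [9]
LOAD 1   [9, 1]
DUP      [9, 1, 1]
POP      [9, 1]
LOAD 1   [9, 1, 1]
LOAD 1   [9, 1, 1, 1]

1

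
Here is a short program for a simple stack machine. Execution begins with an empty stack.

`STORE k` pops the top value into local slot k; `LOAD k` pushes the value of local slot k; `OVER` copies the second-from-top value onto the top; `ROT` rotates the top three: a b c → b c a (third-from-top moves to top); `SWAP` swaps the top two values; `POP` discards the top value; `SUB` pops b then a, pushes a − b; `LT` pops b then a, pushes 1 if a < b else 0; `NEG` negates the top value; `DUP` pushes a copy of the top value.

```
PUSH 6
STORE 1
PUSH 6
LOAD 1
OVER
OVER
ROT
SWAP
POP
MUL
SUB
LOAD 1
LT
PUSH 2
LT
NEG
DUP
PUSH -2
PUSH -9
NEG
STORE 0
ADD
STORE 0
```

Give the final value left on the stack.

PUSH 6  : [6]
STORE 1 : []
PUSH 6  : [6]
LOAD 1  : [6, 6]
OVER    : [6, 6, 6]
OVER    : [6, 6, 6, 6]
ROT     : [6, 6, 6, 6]
SWAP    : [6, 6, 6, 6]
POP     : [6, 6, 6]
MUL     : [6, 36]
SUB     : [-30]
LOAD 1  : [-30, 6]
LT      : [1]
PUSH 2  : [1, 2]
LT      : [1]
NEG     : [-1]
DUP     : [-1, -1]
PUSH -2 : [-1, -1, -2]
PUSH -9 : [-1, -1, -2, -9]
NEG     : [-1, -1, -2, 9]
STORE 0 : [-1, -1, -2]
ADD     : [-1, -3]
STORE 0 : [-1]

-1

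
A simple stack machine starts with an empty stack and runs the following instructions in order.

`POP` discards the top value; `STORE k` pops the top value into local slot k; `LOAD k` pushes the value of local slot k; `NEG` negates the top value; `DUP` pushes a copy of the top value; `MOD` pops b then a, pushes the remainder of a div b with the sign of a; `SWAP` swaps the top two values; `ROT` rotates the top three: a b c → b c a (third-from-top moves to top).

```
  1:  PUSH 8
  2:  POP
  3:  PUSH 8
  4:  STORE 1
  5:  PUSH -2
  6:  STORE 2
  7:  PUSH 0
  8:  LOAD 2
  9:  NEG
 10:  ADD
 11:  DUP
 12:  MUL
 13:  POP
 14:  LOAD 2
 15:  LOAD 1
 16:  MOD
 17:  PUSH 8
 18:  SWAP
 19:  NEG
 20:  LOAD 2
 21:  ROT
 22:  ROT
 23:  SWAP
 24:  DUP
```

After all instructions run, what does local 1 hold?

8

PUSH 8   8
POP      (empty)
PUSH 8   8
STORE 1  (empty)
PUSH -2  -2
STORE 2  (empty)
PUSH 0   0
LOAD 2   0 -2
NEG      0 2
ADD      2
DUP      2 2
MUL      4
POP      (empty)
LOAD 2   -2
LOAD 1   -2 8
MOD      -2
PUSH 8   -2 8
SWAP     8 -2
NEG      8 2
LOAD 2   8 2 -2
ROT      2 -2 8
ROT      -2 8 2
SWAP     -2 2 8
DUP      -2 2 8 8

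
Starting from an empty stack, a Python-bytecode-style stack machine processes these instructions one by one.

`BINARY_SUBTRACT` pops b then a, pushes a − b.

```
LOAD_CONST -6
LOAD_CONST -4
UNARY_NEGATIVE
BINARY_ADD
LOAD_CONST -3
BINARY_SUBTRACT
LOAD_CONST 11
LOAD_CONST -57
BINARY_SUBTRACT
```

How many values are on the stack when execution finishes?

2

LOAD_CONST -6   → [-6]
LOAD_CONST -4   → [-6, -4]
UNARY_NEGATIVE  → [-6, 4]
BINARY_ADD      → [-2]
LOAD_CONST -3   → [-2, -3]
BINARY_SUBTRACT → [1]
LOAD_CONST 11   → [1, 11]
LOAD_CONST -57  → [1, 11, -57]
BINARY_SUBTRACT → [1, 68]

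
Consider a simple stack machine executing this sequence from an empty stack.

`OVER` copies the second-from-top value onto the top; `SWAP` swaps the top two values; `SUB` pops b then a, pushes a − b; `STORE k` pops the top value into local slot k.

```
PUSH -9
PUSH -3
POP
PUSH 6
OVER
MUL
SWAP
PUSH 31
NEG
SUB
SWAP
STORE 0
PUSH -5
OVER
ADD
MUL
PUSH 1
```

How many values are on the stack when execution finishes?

2

PUSH -9 : [-9]
PUSH -3 : [-9, -3]
POP     : [-9]
PUSH 6  : [-9, 6]
OVER    : [-9, 6, -9]
MUL     : [-9, -54]
SWAP    : [-54, -9]
PUSH 31 : [-54, -9, 31]
NEG     : [-54, -9, -31]
SUB     : [-54, 22]
SWAP    : [22, -54]
STORE 0 : [22]
PUSH -5 : [22, -5]
OVER    : [22, -5, 22]
ADD     : [22, 17]
MUL     : [374]
PUSH 1  : [374, 1]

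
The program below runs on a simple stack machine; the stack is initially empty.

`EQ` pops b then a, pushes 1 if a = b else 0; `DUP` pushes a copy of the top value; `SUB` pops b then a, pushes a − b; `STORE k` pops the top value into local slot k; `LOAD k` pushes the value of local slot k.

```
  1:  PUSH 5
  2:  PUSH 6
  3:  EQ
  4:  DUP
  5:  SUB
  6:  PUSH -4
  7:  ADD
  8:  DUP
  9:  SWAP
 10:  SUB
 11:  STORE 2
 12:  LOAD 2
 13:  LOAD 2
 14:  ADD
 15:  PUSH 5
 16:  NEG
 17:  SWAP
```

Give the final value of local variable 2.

0

PUSH 5  -> [5]
PUSH 6  -> [5, 6]
EQ      -> [0]
DUP     -> [0, 0]
SUB     -> [0]
PUSH -4 -> [0, -4]
ADD     -> [-4]
DUP     -> [-4, -4]
SWAP    -> [-4, -4]
SUB     -> [0]
STORE 2 -> []
LOAD 2  -> [0]
LOAD 2  -> [0, 0]
ADD     -> [0]
PUSH 5  -> [0, 5]
NEG     -> [0, -5]
SWAP    -> [-5, 0]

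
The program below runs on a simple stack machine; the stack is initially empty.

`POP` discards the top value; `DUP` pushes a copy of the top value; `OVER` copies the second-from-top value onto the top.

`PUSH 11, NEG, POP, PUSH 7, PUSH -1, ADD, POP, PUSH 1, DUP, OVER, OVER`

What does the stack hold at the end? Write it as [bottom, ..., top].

[1, 1, 1, 1]

PUSH 11 → 11
NEG     → -11
POP     → (empty)
PUSH 7  → 7
PUSH -1 → 7 -1
ADD     → 6
POP     → (empty)
PUSH 1  → 1
DUP     → 1 1
OVER    → 1 1 1
OVER    → 1 1 1 1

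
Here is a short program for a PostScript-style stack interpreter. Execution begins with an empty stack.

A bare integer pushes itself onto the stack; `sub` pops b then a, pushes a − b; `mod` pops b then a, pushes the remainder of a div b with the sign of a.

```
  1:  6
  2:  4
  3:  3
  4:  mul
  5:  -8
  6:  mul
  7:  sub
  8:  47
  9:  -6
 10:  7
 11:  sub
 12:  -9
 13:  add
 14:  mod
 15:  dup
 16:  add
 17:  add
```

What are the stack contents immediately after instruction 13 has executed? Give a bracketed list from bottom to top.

[102, 47, -22]

6   → [6]
4   → [6, 4]
3   → [6, 4, 3]
mul → [6, 12]
-8  → [6, 12, -8]
mul → [6, -96]
sub → [102]
47  → [102, 47]
-6  → [102, 47, -6]
7   → [102, 47, -6, 7]
sub → [102, 47, -13]
-9  → [102, 47, -13, -9]
add → [102, 47, -22]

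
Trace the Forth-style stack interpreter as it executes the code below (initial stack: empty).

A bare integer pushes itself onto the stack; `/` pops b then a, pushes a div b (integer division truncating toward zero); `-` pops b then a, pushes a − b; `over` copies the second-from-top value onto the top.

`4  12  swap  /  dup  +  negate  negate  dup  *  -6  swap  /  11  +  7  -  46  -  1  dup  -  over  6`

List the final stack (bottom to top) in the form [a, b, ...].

[-42, 0, -42, 6]

4      -> 4
12     -> 4 12
swap   -> 12 4
/      -> 3
dup    -> 3 3
+      -> 6
negate -> -6
negate -> 6
dup    -> 6 6
*      -> 36
-6     -> 36 -6
swap   -> -6 36
/      -> 0
11     -> 0 11
+      -> 11
7      -> 11 7
-      -> 4
46     -> 4 46
-      -> -42
1      -> -42 1
dup    -> -42 1 1
-      -> -42 0
over   -> -42 0 -42
6      -> -42 0 -42 6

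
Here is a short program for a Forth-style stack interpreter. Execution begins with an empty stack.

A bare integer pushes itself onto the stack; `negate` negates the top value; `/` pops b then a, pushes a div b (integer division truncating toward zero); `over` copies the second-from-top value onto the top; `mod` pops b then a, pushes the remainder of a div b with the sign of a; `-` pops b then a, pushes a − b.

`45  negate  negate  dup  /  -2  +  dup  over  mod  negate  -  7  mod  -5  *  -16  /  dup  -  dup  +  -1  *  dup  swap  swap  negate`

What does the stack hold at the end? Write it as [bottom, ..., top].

[0, 0]

45     → [45]
negate → [-45]
negate → [45]
dup    → [45, 45]
/      → [1]
-2     → [1, -2]
+      → [-1]
dup    → [-1, -1]
over   → [-1, -1, -1]
mod    → [-1, 0]
negate → [-1, 0]
-      → [-1]
7      → [-1, 7]
mod    → [-1]
-5     → [-1, -5]
*      → [5]
-16    → [5, -16]
/      → [0]
dup    → [0, 0]
-      → [0]
dup    → [0, 0]
+      → [0]
-1     → [0, -1]
*      → [0]
dup    → [0, 0]
swap   → [0, 0]
swap   → [0, 0]
negate → [0, 0]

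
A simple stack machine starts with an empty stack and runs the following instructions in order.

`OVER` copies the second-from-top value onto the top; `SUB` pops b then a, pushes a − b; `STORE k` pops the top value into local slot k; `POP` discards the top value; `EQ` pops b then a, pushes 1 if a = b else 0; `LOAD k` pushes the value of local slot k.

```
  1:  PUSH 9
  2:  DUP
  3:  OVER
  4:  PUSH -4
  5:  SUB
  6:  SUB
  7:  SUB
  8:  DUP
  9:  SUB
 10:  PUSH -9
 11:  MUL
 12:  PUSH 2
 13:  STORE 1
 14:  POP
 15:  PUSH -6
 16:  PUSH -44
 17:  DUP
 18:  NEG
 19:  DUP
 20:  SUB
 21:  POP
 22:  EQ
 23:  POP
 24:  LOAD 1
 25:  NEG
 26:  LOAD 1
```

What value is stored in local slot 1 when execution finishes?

2

PUSH 9    [9]
DUP       [9, 9]
OVER      [9, 9, 9]
PUSH -4   [9, 9, 9, -4]
SUB       [9, 9, 13]
SUB       [9, -4]
SUB       [13]
DUP       [13, 13]
SUB       [0]
PUSH -9   [0, -9]
MUL       [0]
PUSH 2    [0, 2]
STORE 1   [0]
POP       []
PUSH -6   [-6]
PUSH -44  [-6, -44]
DUP       [-6, -44, -44]
NEG       [-6, -44, 44]
DUP       [-6, -44, 44, 44]
SUB       [-6, -44, 0]
POP       [-6, -44]
EQ        [0]
POP       []
LOAD 1    [2]
NEG       [-2]
LOAD 1    [-2, 2]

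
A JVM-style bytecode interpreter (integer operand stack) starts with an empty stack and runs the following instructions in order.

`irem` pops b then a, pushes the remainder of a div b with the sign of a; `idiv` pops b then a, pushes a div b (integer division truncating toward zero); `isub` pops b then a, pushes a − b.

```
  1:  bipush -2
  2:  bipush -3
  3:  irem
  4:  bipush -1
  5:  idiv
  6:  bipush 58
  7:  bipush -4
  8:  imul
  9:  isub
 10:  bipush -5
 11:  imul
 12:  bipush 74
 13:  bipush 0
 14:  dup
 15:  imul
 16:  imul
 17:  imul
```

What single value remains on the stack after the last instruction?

bipush -2 : [-2]
bipush -3 : [-2, -3]
irem      : [-2]
bipush -1 : [-2, -1]
idiv      : [2]
bipush 58 : [2, 58]
bipush -4 : [2, 58, -4]
imul      : [2, -232]
isub      : [234]
bipush -5 : [234, -5]
imul      : [-1170]
bipush 74 : [-1170, 74]
bipush 0  : [-1170, 74, 0]
dup       : [-1170, 74, 0, 0]
imul      : [-1170, 74, 0]
imul      : [-1170, 0]
imul      : [0]

0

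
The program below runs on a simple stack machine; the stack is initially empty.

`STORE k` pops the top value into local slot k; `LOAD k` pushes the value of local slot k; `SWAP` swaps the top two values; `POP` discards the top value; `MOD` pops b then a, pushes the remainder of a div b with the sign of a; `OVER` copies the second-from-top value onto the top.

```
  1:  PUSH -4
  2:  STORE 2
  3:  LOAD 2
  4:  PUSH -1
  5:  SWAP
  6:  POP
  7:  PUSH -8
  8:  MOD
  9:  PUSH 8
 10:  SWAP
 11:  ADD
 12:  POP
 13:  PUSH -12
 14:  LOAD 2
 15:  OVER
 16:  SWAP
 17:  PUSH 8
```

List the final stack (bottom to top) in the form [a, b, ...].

PUSH -4   -4
STORE 2   (empty)
LOAD 2    -4
PUSH -1   -4 -1
SWAP      -1 -4
POP       -1
PUSH -8   -1 -8
MOD       -1
PUSH 8    -1 8
SWAP      8 -1
ADD       7
POP       (empty)
PUSH -12  -12
LOAD 2    -12 -4
OVER      -12 -4 -12
SWAP      -12 -12 -4
PUSH 8    -12 -12 -4 8

[-12, -12, -4, 8]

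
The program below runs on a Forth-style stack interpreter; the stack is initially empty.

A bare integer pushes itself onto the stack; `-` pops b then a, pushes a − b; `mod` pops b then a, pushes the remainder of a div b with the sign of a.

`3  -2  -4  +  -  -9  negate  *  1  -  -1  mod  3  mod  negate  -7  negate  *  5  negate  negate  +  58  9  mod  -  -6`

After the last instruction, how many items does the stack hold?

3      → 3
-2     → 3 -2
-4     → 3 -2 -4
+      → 3 -6
-      → 9
-9     → 9 -9
negate → 9 9
*      → 81
1      → 81 1
-      → 80
-1     → 80 -1
mod    → 0
3      → 0 3
mod    → 0
negate → 0
-7     → 0 -7
negate → 0 7
*      → 0
5      → 0 5
negate → 0 -5
negate → 0 5
+      → 5
58     → 5 58
9      → 5 58 9
mod    → 5 4
-      → 1
-6     → 1 -6

2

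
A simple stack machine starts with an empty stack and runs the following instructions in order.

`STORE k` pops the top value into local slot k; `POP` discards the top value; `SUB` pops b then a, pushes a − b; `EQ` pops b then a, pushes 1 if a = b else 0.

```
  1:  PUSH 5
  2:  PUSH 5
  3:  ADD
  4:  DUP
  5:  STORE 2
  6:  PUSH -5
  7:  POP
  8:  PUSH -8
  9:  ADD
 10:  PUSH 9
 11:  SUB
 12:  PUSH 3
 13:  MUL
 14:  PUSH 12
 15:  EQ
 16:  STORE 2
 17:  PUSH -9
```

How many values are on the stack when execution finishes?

PUSH 5  : [5]
PUSH 5  : [5, 5]
ADD     : [10]
DUP     : [10, 10]
STORE 2 : [10]
PUSH -5 : [10, -5]
POP     : [10]
PUSH -8 : [10, -8]
ADD     : [2]
PUSH 9  : [2, 9]
SUB     : [-7]
PUSH 3  : [-7, 3]
MUL     : [-21]
PUSH 12 : [-21, 12]
EQ      : [0]
STORE 2 : []
PUSH -9 : [-9]

1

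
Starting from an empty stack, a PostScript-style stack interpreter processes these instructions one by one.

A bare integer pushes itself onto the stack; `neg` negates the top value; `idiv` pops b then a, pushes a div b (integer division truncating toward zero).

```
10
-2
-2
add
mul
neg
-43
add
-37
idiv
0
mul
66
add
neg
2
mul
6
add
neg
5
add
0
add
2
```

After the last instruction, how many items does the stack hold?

2

10   : 10
-2   : 10 -2
-2   : 10 -2 -2
add  : 10 -4
mul  : -40
neg  : 40
-43  : 40 -43
add  : -3
-37  : -3 -37
idiv : 0
0    : 0 0
mul  : 0
66   : 0 66
add  : 66
neg  : -66
2    : -66 2
mul  : -132
6    : -132 6
add  : -126
neg  : 126
5    : 126 5
add  : 131
0    : 131 0
add  : 131
2    : 131 2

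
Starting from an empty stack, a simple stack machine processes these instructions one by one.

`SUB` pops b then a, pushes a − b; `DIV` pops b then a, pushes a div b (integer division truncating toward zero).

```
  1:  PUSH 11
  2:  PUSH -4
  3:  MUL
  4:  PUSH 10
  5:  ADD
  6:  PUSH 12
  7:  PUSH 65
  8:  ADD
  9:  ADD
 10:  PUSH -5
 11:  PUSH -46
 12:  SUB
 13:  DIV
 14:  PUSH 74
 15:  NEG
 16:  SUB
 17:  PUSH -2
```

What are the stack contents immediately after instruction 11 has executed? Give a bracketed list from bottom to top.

PUSH 11   [11]
PUSH -4   [11, -4]
MUL       [-44]
PUSH 10   [-44, 10]
ADD       [-34]
PUSH 12   [-34, 12]
PUSH 65   [-34, 12, 65]
ADD       [-34, 77]
ADD       [43]
PUSH -5   [43, -5]
PUSH -46  [43, -5, -46]

[43, -5, -46]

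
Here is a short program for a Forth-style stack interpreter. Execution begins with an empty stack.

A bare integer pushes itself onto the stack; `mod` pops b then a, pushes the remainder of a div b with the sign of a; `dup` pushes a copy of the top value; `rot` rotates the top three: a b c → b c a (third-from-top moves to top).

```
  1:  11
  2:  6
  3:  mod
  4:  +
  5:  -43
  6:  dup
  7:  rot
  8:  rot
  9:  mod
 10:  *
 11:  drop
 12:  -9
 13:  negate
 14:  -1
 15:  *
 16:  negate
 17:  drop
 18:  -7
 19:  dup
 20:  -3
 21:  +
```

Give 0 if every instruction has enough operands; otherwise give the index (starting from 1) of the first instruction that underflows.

11  → [11]
6   → [11, 6]
mod → [5]
+  — needs 2 operands, stack has 1 → underflow

4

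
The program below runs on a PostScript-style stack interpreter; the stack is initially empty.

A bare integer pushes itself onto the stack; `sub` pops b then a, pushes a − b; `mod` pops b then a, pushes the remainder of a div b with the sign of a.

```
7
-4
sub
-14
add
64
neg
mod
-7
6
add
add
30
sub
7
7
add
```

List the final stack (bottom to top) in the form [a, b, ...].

7   -> 7
-4  -> 7 -4
sub -> 11
-14 -> 11 -14
add -> -3
64  -> -3 64
neg -> -3 -64
mod -> -3
-7  -> -3 -7
6   -> -3 -7 6
add -> -3 -1
add -> -4
30  -> -4 30
sub -> -34
7   -> -34 7
7   -> -34 7 7
add -> -34 14

[-34, 14]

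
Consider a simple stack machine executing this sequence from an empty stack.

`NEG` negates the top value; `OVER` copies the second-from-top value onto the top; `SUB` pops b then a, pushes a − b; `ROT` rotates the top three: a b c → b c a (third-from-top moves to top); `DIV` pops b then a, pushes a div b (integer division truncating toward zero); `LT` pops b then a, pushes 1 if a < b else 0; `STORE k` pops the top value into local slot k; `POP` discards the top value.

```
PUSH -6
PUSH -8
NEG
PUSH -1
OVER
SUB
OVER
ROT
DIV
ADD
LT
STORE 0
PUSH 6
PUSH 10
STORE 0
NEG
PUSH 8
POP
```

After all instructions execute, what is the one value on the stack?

PUSH -6 : [-6]
PUSH -8 : [-6, -8]
NEG     : [-6, 8]
PUSH -1 : [-6, 8, -1]
OVER    : [-6, 8, -1, 8]
SUB     : [-6, 8, -9]
OVER    : [-6, 8, -9, 8]
ROT     : [-6, -9, 8, 8]
DIV     : [-6, -9, 1]
ADD     : [-6, -8]
LT      : [0]
STORE 0 : []
PUSH 6  : [6]
PUSH 10 : [6, 10]
STORE 0 : [6]
NEG     : [-6]
PUSH 8  : [-6, 8]
POP     : [-6]

-6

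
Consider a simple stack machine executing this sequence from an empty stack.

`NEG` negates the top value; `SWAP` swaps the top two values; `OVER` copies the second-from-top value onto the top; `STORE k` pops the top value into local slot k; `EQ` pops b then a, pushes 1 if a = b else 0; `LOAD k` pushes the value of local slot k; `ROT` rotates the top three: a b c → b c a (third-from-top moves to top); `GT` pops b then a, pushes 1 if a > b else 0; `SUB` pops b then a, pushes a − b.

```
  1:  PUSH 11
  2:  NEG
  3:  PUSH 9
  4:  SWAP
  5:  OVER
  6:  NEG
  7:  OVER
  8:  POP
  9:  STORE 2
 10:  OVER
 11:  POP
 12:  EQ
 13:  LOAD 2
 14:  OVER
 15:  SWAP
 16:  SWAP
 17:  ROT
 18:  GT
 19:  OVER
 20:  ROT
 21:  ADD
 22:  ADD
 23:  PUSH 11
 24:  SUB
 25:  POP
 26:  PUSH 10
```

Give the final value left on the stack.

10

PUSH 11  11
NEG      -11
PUSH 9   -11 9
SWAP     9 -11
OVER     9 -11 9
NEG      9 -11 -9
OVER     9 -11 -9 -11
POP      9 -11 -9
STORE 2  9 -11
OVER     9 -11 9
POP      9 -11
EQ       0
LOAD 2   0 -9
OVER     0 -9 0
SWAP     0 0 -9
SWAP     0 -9 0
ROT      -9 0 0
GT       -9 0
OVER     -9 0 -9
ROT      0 -9 -9
ADD      0 -18
ADD      -18
PUSH 11  -18 11
SUB      -29
POP      (empty)
PUSH 10  10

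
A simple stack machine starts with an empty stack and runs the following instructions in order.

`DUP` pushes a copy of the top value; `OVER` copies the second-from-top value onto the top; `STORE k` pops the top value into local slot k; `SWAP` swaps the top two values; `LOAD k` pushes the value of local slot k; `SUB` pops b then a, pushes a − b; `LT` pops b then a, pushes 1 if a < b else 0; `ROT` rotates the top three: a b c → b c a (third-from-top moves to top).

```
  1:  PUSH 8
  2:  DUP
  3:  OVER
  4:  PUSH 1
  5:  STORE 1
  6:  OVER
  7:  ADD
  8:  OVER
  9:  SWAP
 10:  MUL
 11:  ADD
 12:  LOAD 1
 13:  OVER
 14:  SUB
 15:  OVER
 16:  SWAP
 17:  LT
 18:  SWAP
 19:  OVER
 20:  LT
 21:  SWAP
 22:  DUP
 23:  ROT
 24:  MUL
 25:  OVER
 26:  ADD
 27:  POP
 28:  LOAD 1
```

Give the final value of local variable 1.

PUSH 8   8
DUP      8 8
OVER     8 8 8
PUSH 1   8 8 8 1
STORE 1  8 8 8
OVER     8 8 8 8
ADD      8 8 16
OVER     8 8 16 8
SWAP     8 8 8 16
MUL      8 8 128
ADD      8 136
LOAD 1   8 136 1
OVER     8 136 1 136
SUB      8 136 -135
OVER     8 136 -135 136
SWAP     8 136 136 -135
LT       8 136 0
SWAP     8 0 136
OVER     8 0 136 0
LT       8 0 0
SWAP     8 0 0
DUP      8 0 0 0
ROT      8 0 0 0
MUL      8 0 0
OVER     8 0 0 0
ADD      8 0 0
POP      8 0
LOAD 1   8 0 1

1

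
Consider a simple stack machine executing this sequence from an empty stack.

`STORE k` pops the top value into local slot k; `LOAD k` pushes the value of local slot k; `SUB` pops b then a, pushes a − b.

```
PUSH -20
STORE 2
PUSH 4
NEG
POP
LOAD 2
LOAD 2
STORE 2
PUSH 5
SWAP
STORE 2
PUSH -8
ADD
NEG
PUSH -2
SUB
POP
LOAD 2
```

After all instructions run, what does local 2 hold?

-20

PUSH -20 -> [-20]
STORE 2  -> []
PUSH 4   -> [4]
NEG      -> [-4]
POP      -> []
LOAD 2   -> [-20]
LOAD 2   -> [-20, -20]
STORE 2  -> [-20]
PUSH 5   -> [-20, 5]
SWAP     -> [5, -20]
STORE 2  -> [5]
PUSH -8  -> [5, -8]
ADD      -> [-3]
NEG      -> [3]
PUSH -2  -> [3, -2]
SUB      -> [5]
POP      -> []
LOAD 2   -> [-20]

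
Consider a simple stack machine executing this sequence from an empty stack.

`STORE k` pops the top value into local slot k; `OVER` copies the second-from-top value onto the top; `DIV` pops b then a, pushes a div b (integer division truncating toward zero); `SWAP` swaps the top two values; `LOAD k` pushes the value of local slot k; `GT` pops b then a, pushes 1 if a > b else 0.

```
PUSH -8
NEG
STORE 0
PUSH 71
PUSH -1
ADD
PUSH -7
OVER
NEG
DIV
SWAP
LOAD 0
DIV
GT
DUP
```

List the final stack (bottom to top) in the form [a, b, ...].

[0, 0]

PUSH -8  -8
NEG      8
STORE 0  (empty)
PUSH 71  71
PUSH -1  71 -1
ADD      70
PUSH -7  70 -7
OVER     70 -7 70
NEG      70 -7 -70
DIV      70 0
SWAP     0 70
LOAD 0   0 70 8
DIV      0 8
GT       0
DUP      0 0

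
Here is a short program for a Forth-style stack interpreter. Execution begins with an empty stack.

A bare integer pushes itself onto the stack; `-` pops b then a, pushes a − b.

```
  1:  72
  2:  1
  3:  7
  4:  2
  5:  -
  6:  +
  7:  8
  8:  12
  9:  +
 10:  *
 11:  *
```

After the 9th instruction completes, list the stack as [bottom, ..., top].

72  72
1   72 1
7   72 1 7
2   72 1 7 2
-   72 1 5
+   72 6
8   72 6 8
12  72 6 8 12
+   72 6 20

[72, 6, 20]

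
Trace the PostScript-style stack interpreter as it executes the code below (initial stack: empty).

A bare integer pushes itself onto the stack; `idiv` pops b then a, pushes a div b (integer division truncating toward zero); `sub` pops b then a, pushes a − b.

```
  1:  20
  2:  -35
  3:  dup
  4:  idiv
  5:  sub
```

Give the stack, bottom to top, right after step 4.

[20, 1]

20    20
-35   20 -35
dup   20 -35 -35
idiv  20 1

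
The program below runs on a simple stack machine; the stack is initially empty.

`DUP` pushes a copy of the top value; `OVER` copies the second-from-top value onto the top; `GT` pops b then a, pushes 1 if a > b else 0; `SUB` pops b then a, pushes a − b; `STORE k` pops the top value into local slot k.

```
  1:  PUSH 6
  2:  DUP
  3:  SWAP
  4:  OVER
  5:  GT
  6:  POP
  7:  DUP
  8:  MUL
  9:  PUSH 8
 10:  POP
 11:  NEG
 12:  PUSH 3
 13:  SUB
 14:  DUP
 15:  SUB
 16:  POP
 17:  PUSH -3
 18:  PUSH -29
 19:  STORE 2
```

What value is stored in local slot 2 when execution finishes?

-29

PUSH 6    6
DUP       6 6
SWAP      6 6
OVER      6 6 6
GT        6 0
POP       6
DUP       6 6
MUL       36
PUSH 8    36 8
POP       36
NEG       -36
PUSH 3    -36 3
SUB       -39
DUP       -39 -39
SUB       0
POP       (empty)
PUSH -3   -3
PUSH -29  -3 -29
STORE 2   -3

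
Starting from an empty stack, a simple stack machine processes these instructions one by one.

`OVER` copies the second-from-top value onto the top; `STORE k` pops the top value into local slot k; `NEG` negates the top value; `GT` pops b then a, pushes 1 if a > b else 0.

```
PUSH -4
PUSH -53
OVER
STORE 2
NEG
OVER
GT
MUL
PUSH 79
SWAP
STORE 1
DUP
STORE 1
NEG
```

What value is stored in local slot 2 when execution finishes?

-4

PUSH -4  : -4
PUSH -53 : -4 -53
OVER     : -4 -53 -4
STORE 2  : -4 -53
NEG      : -4 53
OVER     : -4 53 -4
GT       : -4 1
MUL      : -4
PUSH 79  : -4 79
SWAP     : 79 -4
STORE 1  : 79
DUP      : 79 79
STORE 1  : 79
NEG      : -79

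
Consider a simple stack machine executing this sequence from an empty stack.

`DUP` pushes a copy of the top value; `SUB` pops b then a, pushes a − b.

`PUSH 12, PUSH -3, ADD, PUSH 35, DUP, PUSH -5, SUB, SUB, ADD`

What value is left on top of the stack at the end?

PUSH 12 : 12
PUSH -3 : 12 -3
ADD     : 9
PUSH 35 : 9 35
DUP     : 9 35 35
PUSH -5 : 9 35 35 -5
SUB     : 9 35 40
SUB     : 9 -5
ADD     : 4

4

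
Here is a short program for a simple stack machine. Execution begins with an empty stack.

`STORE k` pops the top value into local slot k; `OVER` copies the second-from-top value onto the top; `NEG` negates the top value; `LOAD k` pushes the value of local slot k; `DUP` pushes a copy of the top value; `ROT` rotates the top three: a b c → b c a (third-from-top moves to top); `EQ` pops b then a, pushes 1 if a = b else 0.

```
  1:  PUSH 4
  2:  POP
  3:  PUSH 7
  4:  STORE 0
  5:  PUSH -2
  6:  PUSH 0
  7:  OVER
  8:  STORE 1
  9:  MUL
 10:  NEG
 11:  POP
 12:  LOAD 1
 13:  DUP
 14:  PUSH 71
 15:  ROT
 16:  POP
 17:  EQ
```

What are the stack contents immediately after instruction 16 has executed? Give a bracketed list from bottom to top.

[-2, 71]

PUSH 4  -> 4
POP     -> (empty)
PUSH 7  -> 7
STORE 0 -> (empty)
PUSH -2 -> -2
PUSH 0  -> -2 0
OVER    -> -2 0 -2
STORE 1 -> -2 0
MUL     -> 0
NEG     -> 0
POP     -> (empty)
LOAD 1  -> -2
DUP     -> -2 -2
PUSH 71 -> -2 -2 71
ROT     -> -2 71 -2
POP     -> -2 71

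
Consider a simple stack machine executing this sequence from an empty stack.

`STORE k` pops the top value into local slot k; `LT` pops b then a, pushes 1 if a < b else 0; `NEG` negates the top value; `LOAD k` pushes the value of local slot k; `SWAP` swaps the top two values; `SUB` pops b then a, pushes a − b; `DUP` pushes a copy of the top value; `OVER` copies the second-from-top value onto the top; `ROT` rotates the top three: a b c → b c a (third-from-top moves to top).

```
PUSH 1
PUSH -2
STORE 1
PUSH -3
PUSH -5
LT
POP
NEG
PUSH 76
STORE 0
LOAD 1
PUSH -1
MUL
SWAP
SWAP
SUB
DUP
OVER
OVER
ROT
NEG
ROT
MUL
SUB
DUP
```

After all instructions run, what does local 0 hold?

PUSH 1   [1]
PUSH -2  [1, -2]
STORE 1  [1]
PUSH -3  [1, -3]
PUSH -5  [1, -3, -5]
LT       [1, 0]
POP      [1]
NEG      [-1]
PUSH 76  [-1, 76]
STORE 0  [-1]
LOAD 1   [-1, -2]
PUSH -1  [-1, -2, -1]
MUL      [-1, 2]
SWAP     [2, -1]
SWAP     [-1, 2]
SUB      [-3]
DUP      [-3, -3]
OVER     [-3, -3, -3]
OVER     [-3, -3, -3, -3]
ROT      [-3, -3, -3, -3]
NEG      [-3, -3, -3, 3]
ROT      [-3, -3, 3, -3]
MUL      [-3, -3, -9]
SUB      [-3, 6]
DUP      [-3, 6, 6]

76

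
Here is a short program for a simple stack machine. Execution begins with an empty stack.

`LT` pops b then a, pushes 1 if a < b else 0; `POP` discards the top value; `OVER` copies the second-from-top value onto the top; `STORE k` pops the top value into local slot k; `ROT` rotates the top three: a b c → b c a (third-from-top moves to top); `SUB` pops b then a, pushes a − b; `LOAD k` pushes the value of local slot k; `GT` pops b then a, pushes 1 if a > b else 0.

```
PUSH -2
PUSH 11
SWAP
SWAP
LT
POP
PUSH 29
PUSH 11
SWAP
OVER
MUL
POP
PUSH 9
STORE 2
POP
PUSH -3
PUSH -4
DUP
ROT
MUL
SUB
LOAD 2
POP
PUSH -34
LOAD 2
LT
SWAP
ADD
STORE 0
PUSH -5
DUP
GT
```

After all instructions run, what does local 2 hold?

PUSH -2   [-2]
PUSH 11   [-2, 11]
SWAP      [11, -2]
SWAP      [-2, 11]
LT        [1]
POP       []
PUSH 29   [29]
PUSH 11   [29, 11]
SWAP      [11, 29]
OVER      [11, 29, 11]
MUL       [11, 319]
POP       [11]
PUSH 9    [11, 9]
STORE 2   [11]
POP       []
PUSH -3   [-3]
PUSH -4   [-3, -4]
DUP       [-3, -4, -4]
ROT       [-4, -4, -3]
MUL       [-4, 12]
SUB       [-16]
LOAD 2    [-16, 9]
POP       [-16]
PUSH -34  [-16, -34]
LOAD 2    [-16, -34, 9]
LT        [-16, 1]
SWAP      [1, -16]
ADD       [-15]
STORE 0   []
PUSH -5   [-5]
DUP       [-5, -5]
GT        [0]

9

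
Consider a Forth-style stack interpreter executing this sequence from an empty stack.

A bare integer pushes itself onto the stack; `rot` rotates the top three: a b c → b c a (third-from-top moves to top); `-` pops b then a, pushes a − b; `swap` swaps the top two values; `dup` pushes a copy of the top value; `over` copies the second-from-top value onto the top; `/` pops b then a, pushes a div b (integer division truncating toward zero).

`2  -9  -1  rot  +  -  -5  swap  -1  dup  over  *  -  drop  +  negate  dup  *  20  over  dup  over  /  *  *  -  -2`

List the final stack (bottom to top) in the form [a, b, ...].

[-4275, -2]

2      → 2
-9     → 2 -9
-1     → 2 -9 -1
rot    → -9 -1 2
+      → -9 1
-      → -10
-5     → -10 -5
swap   → -5 -10
-1     → -5 -10 -1
dup    → -5 -10 -1 -1
over   → -5 -10 -1 -1 -1
*      → -5 -10 -1 1
-      → -5 -10 -2
drop   → -5 -10
+      → -15
negate → 15
dup    → 15 15
*      → 225
20     → 225 20
over   → 225 20 225
dup    → 225 20 225 225
over   → 225 20 225 225 225
/      → 225 20 225 1
*      → 225 20 225
*      → 225 4500
-      → -4275
-2     → -4275 -2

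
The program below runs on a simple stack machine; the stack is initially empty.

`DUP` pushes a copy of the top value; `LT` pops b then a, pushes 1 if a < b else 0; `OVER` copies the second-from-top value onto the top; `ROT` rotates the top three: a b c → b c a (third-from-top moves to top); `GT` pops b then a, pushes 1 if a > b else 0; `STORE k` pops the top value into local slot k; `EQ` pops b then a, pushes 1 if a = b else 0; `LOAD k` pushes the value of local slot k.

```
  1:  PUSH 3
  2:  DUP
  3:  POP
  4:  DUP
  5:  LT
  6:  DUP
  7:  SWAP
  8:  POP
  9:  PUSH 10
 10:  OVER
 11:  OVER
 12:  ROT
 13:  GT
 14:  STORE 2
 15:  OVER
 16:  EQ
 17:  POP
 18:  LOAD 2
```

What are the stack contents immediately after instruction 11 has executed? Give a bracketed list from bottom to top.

PUSH 3  → [3]
DUP     → [3, 3]
POP     → [3]
DUP     → [3, 3]
LT      → [0]
DUP     → [0, 0]
SWAP    → [0, 0]
POP     → [0]
PUSH 10 → [0, 10]
OVER    → [0, 10, 0]
OVER    → [0, 10, 0, 10]

[0, 10, 0, 10]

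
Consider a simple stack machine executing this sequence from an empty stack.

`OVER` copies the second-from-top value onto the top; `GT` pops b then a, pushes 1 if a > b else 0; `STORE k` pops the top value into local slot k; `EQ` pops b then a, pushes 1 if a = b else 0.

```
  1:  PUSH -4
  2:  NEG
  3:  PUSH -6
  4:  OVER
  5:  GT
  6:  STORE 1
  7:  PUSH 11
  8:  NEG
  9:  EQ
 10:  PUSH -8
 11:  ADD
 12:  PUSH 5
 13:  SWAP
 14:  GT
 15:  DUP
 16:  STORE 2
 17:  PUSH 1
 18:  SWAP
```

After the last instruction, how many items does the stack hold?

2

PUSH -4 → [-4]
NEG     → [4]
PUSH -6 → [4, -6]
OVER    → [4, -6, 4]
GT      → [4, 0]
STORE 1 → [4]
PUSH 11 → [4, 11]
NEG     → [4, -11]
EQ      → [0]
PUSH -8 → [0, -8]
ADD     → [-8]
PUSH 5  → [-8, 5]
SWAP    → [5, -8]
GT      → [1]
DUP     → [1, 1]
STORE 2 → [1]
PUSH 1  → [1, 1]
SWAP    → [1, 1]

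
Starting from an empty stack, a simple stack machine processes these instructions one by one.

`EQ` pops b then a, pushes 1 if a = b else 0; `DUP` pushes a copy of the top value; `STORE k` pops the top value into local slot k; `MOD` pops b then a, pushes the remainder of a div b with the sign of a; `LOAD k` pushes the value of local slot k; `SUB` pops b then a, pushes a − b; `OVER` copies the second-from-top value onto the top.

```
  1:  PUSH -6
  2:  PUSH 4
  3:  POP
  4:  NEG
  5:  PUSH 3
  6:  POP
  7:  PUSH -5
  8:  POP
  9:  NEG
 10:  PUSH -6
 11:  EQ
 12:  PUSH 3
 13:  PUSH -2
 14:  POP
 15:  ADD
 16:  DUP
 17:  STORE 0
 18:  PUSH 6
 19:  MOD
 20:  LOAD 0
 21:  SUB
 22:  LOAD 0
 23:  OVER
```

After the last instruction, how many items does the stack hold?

PUSH -6 -> [-6]
PUSH 4  -> [-6, 4]
POP     -> [-6]
NEG     -> [6]
PUSH 3  -> [6, 3]
POP     -> [6]
PUSH -5 -> [6, -5]
POP     -> [6]
NEG     -> [-6]
PUSH -6 -> [-6, -6]
EQ      -> [1]
PUSH 3  -> [1, 3]
PUSH -2 -> [1, 3, -2]
POP     -> [1, 3]
ADD     -> [4]
DUP     -> [4, 4]
STORE 0 -> [4]
PUSH 6  -> [4, 6]
MOD     -> [4]
LOAD 0  -> [4, 4]
SUB     -> [0]
LOAD 0  -> [0, 4]
OVER    -> [0, 4, 0]

3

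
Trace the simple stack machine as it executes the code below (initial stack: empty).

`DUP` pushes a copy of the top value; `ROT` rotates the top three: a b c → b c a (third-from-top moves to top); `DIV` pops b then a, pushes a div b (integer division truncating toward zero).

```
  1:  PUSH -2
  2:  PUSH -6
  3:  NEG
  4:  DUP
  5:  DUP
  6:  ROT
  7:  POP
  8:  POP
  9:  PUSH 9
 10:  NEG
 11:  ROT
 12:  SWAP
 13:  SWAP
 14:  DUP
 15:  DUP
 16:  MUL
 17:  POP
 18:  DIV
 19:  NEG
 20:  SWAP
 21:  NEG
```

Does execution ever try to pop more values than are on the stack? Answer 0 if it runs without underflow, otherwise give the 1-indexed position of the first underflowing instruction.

0

PUSH -2  -2
PUSH -6  -2 -6
NEG      -2 6
DUP      -2 6 6
DUP      -2 6 6 6
ROT      -2 6 6 6
POP      -2 6 6
POP      -2 6
PUSH 9   -2 6 9
NEG      -2 6 -9
ROT      6 -9 -2
SWAP     6 -2 -9
SWAP     6 -9 -2
DUP      6 -9 -2 -2
DUP      6 -9 -2 -2 -2
MUL      6 -9 -2 4
POP      6 -9 -2
DIV      6 4
NEG      6 -4
SWAP     -4 6
NEG      -4 -6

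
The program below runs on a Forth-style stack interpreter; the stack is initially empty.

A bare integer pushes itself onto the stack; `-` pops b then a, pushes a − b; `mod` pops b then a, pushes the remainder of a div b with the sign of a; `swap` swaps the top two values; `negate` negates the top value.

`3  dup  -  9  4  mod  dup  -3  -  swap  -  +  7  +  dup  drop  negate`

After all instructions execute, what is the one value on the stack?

3      -> 3
dup    -> 3 3
-      -> 0
9      -> 0 9
4      -> 0 9 4
mod    -> 0 1
dup    -> 0 1 1
-3     -> 0 1 1 -3
-      -> 0 1 4
swap   -> 0 4 1
-      -> 0 3
+      -> 3
7      -> 3 7
+      -> 10
dup    -> 10 10
drop   -> 10
negate -> -10

-10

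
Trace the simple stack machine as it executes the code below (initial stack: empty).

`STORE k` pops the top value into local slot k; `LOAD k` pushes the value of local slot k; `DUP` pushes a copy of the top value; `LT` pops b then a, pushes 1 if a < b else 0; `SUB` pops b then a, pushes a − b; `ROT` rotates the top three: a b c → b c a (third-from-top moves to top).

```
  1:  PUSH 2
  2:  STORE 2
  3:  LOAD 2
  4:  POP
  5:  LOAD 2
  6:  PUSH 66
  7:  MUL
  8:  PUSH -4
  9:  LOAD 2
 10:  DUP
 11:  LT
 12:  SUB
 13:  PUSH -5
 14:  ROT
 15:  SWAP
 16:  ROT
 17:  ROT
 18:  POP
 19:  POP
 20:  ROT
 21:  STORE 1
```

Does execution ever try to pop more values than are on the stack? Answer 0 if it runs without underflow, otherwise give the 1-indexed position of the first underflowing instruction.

20

PUSH 2  → [2]
STORE 2 → []
LOAD 2  → [2]
POP     → []
LOAD 2  → [2]
PUSH 66 → [2, 66]
MUL     → [132]
PUSH -4 → [132, -4]
LOAD 2  → [132, -4, 2]
DUP     → [132, -4, 2, 2]
LT      → [132, -4, 0]
SUB     → [132, -4]
PUSH -5 → [132, -4, -5]
ROT     → [-4, -5, 132]
SWAP    → [-4, 132, -5]
ROT     → [132, -5, -4]
ROT     → [-5, -4, 132]
POP     → [-5, -4]
POP     → [-5]
ROT  — needs 3 operands, stack has 1 → underflow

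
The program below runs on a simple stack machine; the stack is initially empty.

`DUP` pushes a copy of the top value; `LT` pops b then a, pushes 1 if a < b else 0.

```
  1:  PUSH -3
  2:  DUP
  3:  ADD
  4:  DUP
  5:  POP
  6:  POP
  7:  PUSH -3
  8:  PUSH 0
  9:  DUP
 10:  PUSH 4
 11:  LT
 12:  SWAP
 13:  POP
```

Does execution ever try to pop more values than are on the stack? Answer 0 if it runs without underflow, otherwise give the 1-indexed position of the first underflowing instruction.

PUSH -3 -> [-3]
DUP     -> [-3, -3]
ADD     -> [-6]
DUP     -> [-6, -6]
POP     -> [-6]
POP     -> []
PUSH -3 -> [-3]
PUSH 0  -> [-3, 0]
DUP     -> [-3, 0, 0]
PUSH 4  -> [-3, 0, 0, 4]
LT      -> [-3, 0, 1]
SWAP    -> [-3, 1, 0]
POP     -> [-3, 1]

0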